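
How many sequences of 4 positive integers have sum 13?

Equivalently, choose which 3 of the 12 gaps become plus signs: C(12,3) = 220.

220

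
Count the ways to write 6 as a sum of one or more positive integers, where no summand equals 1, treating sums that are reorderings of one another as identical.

Enumerating:
6
4,2
3,3
2,2,2

4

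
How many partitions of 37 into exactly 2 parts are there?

Listing the qualifying partitions of 37:
36,1
35,2
34,3
33,4
32,5
31,6
30,7
29,8
28,9
27,10
26,11
25,12
24,13
23,14
22,15
21,16
20,17
19,18

18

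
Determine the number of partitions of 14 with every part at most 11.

131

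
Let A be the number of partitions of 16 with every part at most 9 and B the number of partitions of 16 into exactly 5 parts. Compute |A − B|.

Partitions of 16 with every part at most 9: 201.
Partitions of 16 into exactly 5 parts: 37.
|201 − 37| = 164.

164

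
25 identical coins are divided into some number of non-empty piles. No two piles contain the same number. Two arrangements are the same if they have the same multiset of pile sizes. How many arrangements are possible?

142

Systematic enumeration (by largest part, then next-largest, …) yields 142.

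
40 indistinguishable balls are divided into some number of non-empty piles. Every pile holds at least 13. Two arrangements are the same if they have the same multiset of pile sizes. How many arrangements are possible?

Enumerating:
40
27 + 13
26 + 14
25 + 15
24 + 16
23 + 17
22 + 18
21 + 19
20 + 20
14 + 13 + 13
That's 10 in total.

10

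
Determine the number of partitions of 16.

231

Enumerating by decreasing first part gives 231 partitions in all.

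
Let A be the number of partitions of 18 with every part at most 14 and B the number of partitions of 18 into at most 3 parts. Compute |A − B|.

Partitions of 18 with every part at most 14: 378.
Partitions of 18 into at most 3 parts: 37.
|378 − 37| = 341.

341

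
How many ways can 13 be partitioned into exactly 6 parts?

14

The partitions of 13 that satisfy the conditions:
1,1,1,1,1,8
1,1,1,1,2,7
1,1,1,1,3,6
1,1,1,2,2,6
1,1,1,1,4,5
1,1,1,2,3,5
1,1,2,2,2,5
1,1,1,2,4,4
1,1,1,3,3,4
1,1,2,2,3,4
1,2,2,2,2,4
1,1,2,3,3,3
1,2,2,2,3,3
2,2,2,2,2,3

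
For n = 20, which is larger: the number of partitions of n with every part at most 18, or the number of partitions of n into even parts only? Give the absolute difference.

583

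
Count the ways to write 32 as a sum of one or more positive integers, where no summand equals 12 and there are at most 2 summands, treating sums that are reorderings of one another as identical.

16

Enumerating:
32
1, 31
2, 30
3, 29
4, 28
5, 27
6, 26
7, 25
8, 24
9, 23
10, 22
11, 21
13, 19
14, 18
15, 17
16, 16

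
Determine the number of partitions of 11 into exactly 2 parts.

5

They are:
10+1
9+2
8+3
7+4
6+5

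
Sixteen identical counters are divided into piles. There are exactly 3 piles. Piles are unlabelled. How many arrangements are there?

21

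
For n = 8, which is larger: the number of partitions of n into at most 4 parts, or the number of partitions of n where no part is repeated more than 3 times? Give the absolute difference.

Partitions of 8 into at most 4 parts: 15.
Partitions of 8 where no part is repeated more than 3 times: 16.
|15 − 16| = 1.

1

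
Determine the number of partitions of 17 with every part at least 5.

The partitions of 17 that satisfy the conditions:
17
5+12
6+11
7+10
8+9
5+5+7
5+6+6

7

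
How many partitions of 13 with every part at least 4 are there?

5

They are:
13
9+4
8+5
7+6
5+4+4
Counting gives 5.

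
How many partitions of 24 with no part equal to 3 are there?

Counting exhaustively, 783 partitions satisfy the conditions.

783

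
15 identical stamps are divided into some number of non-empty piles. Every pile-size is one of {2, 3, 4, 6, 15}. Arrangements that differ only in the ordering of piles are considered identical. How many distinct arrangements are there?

12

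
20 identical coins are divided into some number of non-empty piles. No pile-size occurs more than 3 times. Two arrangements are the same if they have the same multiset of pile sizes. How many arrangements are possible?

There are 320 such partitions.

320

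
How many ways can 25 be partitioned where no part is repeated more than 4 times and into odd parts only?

70

A partial list (first 12 by largest part):
25
23, 1, 1
21, 3, 1
21, 1, 1, 1, 1
19, 5, 1
19, 3, 3
19, 3, 1, 1, 1
17, 7, 1
17, 5, 3
17, 5, 1, 1, 1
17, 3, 3, 1, 1
15, 9, 1
…and 58 more, for 70 total.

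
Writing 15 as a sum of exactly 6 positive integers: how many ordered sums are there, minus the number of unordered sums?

Compositions: C(14,5) = 2002.
Unordered (partitions into 6 parts): 26.
Difference: 2002 − 26 = 1976.

1976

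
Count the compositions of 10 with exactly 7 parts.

84

Equivalently, choose which 6 of the 9 gaps become plus signs: C(9,6) = 84.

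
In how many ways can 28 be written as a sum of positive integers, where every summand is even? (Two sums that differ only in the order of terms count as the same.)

135

Counting exhaustively, 135 partitions satisfy the conditions.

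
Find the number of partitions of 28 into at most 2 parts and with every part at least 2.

14

The partitions of 28 that satisfy the conditions:
28
2+26
3+25
4+24
5+23
6+22
7+21
8+20
9+19
10+18
11+17
12+16
13+15
14+14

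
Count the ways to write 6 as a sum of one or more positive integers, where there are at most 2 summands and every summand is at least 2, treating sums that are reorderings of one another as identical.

They are:
6
4, 2
3, 3

3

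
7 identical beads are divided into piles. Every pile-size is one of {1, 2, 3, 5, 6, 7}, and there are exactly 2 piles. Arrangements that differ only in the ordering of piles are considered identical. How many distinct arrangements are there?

2

The partitions of 7 that satisfy the conditions:
6 + 1
5 + 2
That's 2 in total.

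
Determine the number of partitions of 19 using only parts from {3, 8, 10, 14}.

The partitions of 19 that satisfy the conditions:
10 + 3 + 3 + 3
8 + 8 + 3
Counting gives 2.

2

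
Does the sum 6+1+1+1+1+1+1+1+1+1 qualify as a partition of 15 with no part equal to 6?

No

The parts sum to 15, and the condition 'no summand equals 6' is violated.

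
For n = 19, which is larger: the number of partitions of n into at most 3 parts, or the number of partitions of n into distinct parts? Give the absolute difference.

Partitions of 19 into at most 3 parts: 40.
Partitions of 19 into distinct parts: 54.
|40 − 54| = 14.

14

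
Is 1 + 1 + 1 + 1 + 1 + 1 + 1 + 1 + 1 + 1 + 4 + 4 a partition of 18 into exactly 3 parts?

The parts sum to 18, and the condition 'there are exactly 3 summands' is violated.

No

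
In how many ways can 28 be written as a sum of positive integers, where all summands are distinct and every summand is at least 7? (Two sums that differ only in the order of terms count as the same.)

Listing the qualifying partitions of 28:
28
21,7
20,8
19,9
18,10
17,11
16,12
15,13
13,8,7
12,9,7
11,10,7
11,9,8
That's 12 in total.

12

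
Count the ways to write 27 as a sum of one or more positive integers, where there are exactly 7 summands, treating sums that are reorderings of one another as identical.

364

A full systematic count gives 364.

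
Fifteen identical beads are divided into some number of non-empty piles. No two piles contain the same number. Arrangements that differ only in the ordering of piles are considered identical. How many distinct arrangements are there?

A partial list (first 12 by largest part):
15
1+14
2+13
3+12
1+2+12
4+11
1+3+11
5+10
1+4+10
2+3+10
6+9
1+5+9
…and 15 more, for 27 total.

27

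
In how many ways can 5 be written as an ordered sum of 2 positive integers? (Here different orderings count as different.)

4

Equivalently, choose which 1 of the 4 gaps become plus signs: C(4,1) = 4.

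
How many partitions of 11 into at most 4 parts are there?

27

There are too many to list fully; the first 12 (by largest part) are:
11
1 + 10
2 + 9
1 + 1 + 9
3 + 8
1 + 2 + 8
1 + 1 + 1 + 8
4 + 7
1 + 3 + 7
2 + 2 + 7
1 + 1 + 2 + 7
5 + 6
…and 15 more, for 27 total.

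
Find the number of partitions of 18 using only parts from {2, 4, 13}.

Listing the qualifying partitions of 18:
2, 4, 4, 4, 4
2, 2, 2, 4, 4, 4
2, 2, 2, 2, 2, 4, 4
2, 2, 2, 2, 2, 2, 2, 4
2, 2, 2, 2, 2, 2, 2, 2, 2

5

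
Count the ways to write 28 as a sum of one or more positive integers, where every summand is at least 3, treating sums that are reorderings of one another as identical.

230

Direct enumeration gives 230 partitions.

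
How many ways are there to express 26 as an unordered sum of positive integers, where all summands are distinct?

Counting exhaustively, 165 partitions satisfy the conditions.

165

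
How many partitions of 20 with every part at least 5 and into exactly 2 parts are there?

6

Enumerating:
15,5
14,6
13,7
12,8
11,9
10,10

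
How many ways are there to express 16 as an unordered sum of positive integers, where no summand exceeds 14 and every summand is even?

21

Enumerating:
14+2
12+4
12+2+2
10+6
10+4+2
10+2+2+2
8+8
8+6+2
8+4+4
8+4+2+2
8+2+2+2+2
6+6+4
6+6+2+2
6+4+4+2
6+4+2+2+2
6+2+2+2+2+2
4+4+4+4
4+4+4+2+2
4+4+2+2+2+2
4+2+2+2+2+2+2
2+2+2+2+2+2+2+2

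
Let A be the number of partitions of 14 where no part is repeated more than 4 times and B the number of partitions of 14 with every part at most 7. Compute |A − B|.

Partitions of 14 where no part is repeated more than 4 times: 100.
Partitions of 14 with every part at most 7: 105.
|100 − 105| = 5.

5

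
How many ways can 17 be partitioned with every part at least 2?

66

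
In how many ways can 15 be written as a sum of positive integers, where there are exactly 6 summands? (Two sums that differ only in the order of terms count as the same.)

There are too many to list fully; the first 12 (by largest part) are:
10, 1, 1, 1, 1, 1
9, 2, 1, 1, 1, 1
8, 3, 1, 1, 1, 1
8, 2, 2, 1, 1, 1
7, 4, 1, 1, 1, 1
7, 3, 2, 1, 1, 1
7, 2, 2, 2, 1, 1
6, 5, 1, 1, 1, 1
6, 4, 2, 1, 1, 1
6, 3, 3, 1, 1, 1
6, 3, 2, 2, 1, 1
6, 2, 2, 2, 2, 1
…and 14 more, for 26 total.

26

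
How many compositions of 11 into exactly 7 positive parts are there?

Place 6 bars in the 10 internal gaps of a row of 11 dots: C(10,6) = 210.

210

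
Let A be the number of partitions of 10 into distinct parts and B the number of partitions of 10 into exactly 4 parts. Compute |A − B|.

Partitions of 10 into distinct parts: 10.
Partitions of 10 into exactly 4 parts: 9.
|10 − 9| = 1.

1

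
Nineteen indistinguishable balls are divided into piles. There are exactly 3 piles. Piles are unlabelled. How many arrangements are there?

30

There are too many to list fully; the first 12 (by largest part) are:
17 + 1 + 1
16 + 2 + 1
15 + 3 + 1
15 + 2 + 2
14 + 4 + 1
14 + 3 + 2
13 + 5 + 1
13 + 4 + 2
13 + 3 + 3
12 + 6 + 1
12 + 5 + 2
12 + 4 + 3
…and 18 more, for 30 total.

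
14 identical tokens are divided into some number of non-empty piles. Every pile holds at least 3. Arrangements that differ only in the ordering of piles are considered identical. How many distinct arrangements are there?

13

The partitions of 14 that satisfy the conditions:
14
11,3
10,4
9,5
8,6
8,3,3
7,7
7,4,3
6,5,3
6,4,4
5,5,4
5,3,3,3
4,4,3,3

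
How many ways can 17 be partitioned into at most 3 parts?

33

There are too many to list fully; the first 12 (by largest part) are:
17
16,1
15,2
15,1,1
14,3
14,2,1
13,4
13,3,1
13,2,2
12,5
12,4,1
12,3,2
…and 21 more, for 33 total.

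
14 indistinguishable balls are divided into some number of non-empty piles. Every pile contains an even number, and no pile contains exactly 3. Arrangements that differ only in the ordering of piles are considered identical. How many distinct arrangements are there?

15

The partitions of 14 that satisfy the conditions:
14
12,2
10,4
10,2,2
8,6
8,4,2
8,2,2,2
6,6,2
6,4,4
6,4,2,2
6,2,2,2,2
4,4,4,2
4,4,2,2,2
4,2,2,2,2,2
2,2,2,2,2,2,2
That's 15 in total.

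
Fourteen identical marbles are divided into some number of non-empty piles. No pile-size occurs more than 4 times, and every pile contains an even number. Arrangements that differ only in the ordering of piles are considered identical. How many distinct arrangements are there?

The partitions of 14 that satisfy the conditions:
14
12, 2
10, 4
10, 2, 2
8, 6
8, 4, 2
8, 2, 2, 2
6, 6, 2
6, 4, 4
6, 4, 2, 2
6, 2, 2, 2, 2
4, 4, 4, 2
4, 4, 2, 2, 2
Counting gives 13.

13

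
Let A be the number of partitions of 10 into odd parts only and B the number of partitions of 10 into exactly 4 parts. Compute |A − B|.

1

Partitions of 10 into odd parts only: 10.
Partitions of 10 into exactly 4 parts: 9.
|10 − 9| = 1.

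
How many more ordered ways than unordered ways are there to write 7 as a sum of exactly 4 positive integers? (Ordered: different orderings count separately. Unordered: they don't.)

17

Compositions: C(6,3) = 20.
Unordered (partitions into 4 parts): 3.
Difference: 20 − 3 = 17.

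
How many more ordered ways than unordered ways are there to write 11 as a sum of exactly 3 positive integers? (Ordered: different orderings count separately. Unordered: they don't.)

35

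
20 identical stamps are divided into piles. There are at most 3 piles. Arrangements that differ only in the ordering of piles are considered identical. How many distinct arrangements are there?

44

A partial list (first 12 by largest part):
20
1+19
2+18
1+1+18
3+17
1+2+17
4+16
1+3+16
2+2+16
5+15
1+4+15
2+3+15
…and 32 more, for 44 total.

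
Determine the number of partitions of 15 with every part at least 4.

Listing the qualifying partitions of 15:
15
4,11
5,10
6,9
7,8
4,4,7
4,5,6
5,5,5

8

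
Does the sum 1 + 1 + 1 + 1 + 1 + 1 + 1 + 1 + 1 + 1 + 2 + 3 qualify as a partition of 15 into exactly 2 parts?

The parts sum to 15, and the condition 'there are exactly 2 summands' is violated.

No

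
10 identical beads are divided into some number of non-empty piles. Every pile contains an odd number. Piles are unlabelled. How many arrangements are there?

Enumerating:
9 + 1
7 + 3
7 + 1 + 1 + 1
5 + 5
5 + 3 + 1 + 1
5 + 1 + 1 + 1 + 1 + 1
3 + 3 + 3 + 1
3 + 3 + 1 + 1 + 1 + 1
3 + 1 + 1 + 1 + 1 + 1 + 1 + 1
1 + 1 + 1 + 1 + 1 + 1 + 1 + 1 + 1 + 1

10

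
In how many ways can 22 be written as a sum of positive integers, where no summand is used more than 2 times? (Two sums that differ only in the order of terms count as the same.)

A full systematic count gives 297.

297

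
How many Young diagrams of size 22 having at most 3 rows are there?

52

A partial list (first 12 by largest part):
22
21, 1
20, 2
20, 1, 1
19, 3
19, 2, 1
18, 4
18, 3, 1
18, 2, 2
17, 5
17, 4, 1
17, 3, 2
…and 40 more, for 52 total.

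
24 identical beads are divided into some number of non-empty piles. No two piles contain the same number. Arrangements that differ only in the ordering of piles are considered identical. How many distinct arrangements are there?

122

Direct enumeration gives 122 partitions.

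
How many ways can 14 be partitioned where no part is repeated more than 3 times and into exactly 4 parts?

23

They are:
1 + 1 + 1 + 11
1 + 1 + 2 + 10
1 + 1 + 3 + 9
1 + 2 + 2 + 9
1 + 1 + 4 + 8
1 + 2 + 3 + 8
2 + 2 + 2 + 8
1 + 1 + 5 + 7
1 + 2 + 4 + 7
1 + 3 + 3 + 7
2 + 2 + 3 + 7
1 + 1 + 6 + 6
1 + 2 + 5 + 6
1 + 3 + 4 + 6
2 + 2 + 4 + 6
2 + 3 + 3 + 6
1 + 3 + 5 + 5
2 + 2 + 5 + 5
1 + 4 + 4 + 5
2 + 3 + 4 + 5
3 + 3 + 3 + 5
2 + 4 + 4 + 4
3 + 3 + 4 + 4
Counting gives 23.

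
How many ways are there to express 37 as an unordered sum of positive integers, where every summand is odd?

760

Enumerating by decreasing first part gives 760 partitions in all.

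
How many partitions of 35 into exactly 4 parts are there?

321

Systematic enumeration (by largest part, then next-largest, …) yields 321.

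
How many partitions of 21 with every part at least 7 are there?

Listing the qualifying partitions of 21:
21
14+7
13+8
12+9
11+10
7+7+7
That's 6 in total.

6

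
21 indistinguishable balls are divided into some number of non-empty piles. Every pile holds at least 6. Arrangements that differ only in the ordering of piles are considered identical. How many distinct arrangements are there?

9

They are:
21
15,6
14,7
13,8
12,9
11,10
9,6,6
8,7,6
7,7,7
Counting gives 9.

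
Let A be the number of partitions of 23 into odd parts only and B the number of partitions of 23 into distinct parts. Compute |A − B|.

Partitions of 23 into odd parts only: 104.
Partitions of 23 into distinct parts: 104.
|104 − 104| = 0.

0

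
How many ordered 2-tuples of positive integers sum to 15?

14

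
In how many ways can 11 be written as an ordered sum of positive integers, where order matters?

The number of compositions of n is 2^(n−1); here 2^10 = 1024.

1024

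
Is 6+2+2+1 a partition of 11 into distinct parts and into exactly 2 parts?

No

The parts sum to 11, and the condition 'all summands are distinct' is violated.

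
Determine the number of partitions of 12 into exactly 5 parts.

13

Enumerating:
1+1+1+1+8
1+1+1+2+7
1+1+1+3+6
1+1+2+2+6
1+1+1+4+5
1+1+2+3+5
1+2+2+2+5
1+1+2+4+4
1+1+3+3+4
1+2+2+3+4
2+2+2+2+4
1+2+3+3+3
2+2+2+3+3
That's 13 in total.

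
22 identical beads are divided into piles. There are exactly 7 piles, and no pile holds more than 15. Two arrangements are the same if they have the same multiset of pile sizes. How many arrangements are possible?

130

A full systematic count gives 130.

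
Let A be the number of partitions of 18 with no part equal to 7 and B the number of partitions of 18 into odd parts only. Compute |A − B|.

Partitions of 18 with no part equal to 7: 329.
Partitions of 18 into odd parts only: 46.
|329 − 46| = 283.

283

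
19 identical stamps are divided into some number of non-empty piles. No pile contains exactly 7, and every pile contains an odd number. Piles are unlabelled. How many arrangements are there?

There are too many to list fully; the first 12 (by largest part) are:
19
17,1,1
15,3,1
15,1,1,1,1
13,5,1
13,3,3
13,3,1,1,1
13,1,1,1,1,1,1
11,5,3
11,5,1,1,1
11,3,3,1,1
11,3,1,1,1,1,1
…and 27 more, for 39 total.

39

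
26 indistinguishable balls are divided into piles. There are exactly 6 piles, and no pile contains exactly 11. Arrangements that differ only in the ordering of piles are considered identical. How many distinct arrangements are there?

252

Counting exhaustively, 252 partitions satisfy the conditions.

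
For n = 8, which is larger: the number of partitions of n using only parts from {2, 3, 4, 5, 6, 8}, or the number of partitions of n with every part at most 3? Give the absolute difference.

3

Partitions of 8 using only parts from {2, 3, 4, 5, 6, 8}: 7.
Partitions of 8 with every part at most 3: 10.
|7 − 10| = 3.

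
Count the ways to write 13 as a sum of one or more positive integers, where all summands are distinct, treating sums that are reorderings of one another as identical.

18

The partitions of 13 that satisfy the conditions:
13
1, 12
2, 11
3, 10
1, 2, 10
4, 9
1, 3, 9
5, 8
1, 4, 8
2, 3, 8
6, 7
1, 5, 7
2, 4, 7
1, 2, 3, 7
2, 5, 6
3, 4, 6
1, 2, 4, 6
1, 3, 4, 5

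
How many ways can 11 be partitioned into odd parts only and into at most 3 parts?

The partitions of 11 that satisfy the conditions:
11
1, 1, 9
1, 3, 7
1, 5, 5
3, 3, 5
That's 5 in total.

5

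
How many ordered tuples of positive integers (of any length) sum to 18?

131072

Each of the 17 gaps between 18 units is either a break or not: 2^17 = 131072.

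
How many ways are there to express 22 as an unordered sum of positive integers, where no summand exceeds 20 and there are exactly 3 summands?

40

A partial list (first 12 by largest part):
20, 1, 1
19, 2, 1
18, 3, 1
18, 2, 2
17, 4, 1
17, 3, 2
16, 5, 1
16, 4, 2
16, 3, 3
15, 6, 1
15, 5, 2
15, 4, 3
…and 28 more, for 40 total.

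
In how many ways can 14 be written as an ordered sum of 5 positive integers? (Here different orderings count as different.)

715

Place 4 bars in the 13 internal gaps of a row of 14 dots: C(13,4) = 715.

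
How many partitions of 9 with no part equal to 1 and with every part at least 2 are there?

8

Enumerating:
9
7, 2
6, 3
5, 4
5, 2, 2
4, 3, 2
3, 3, 3
3, 2, 2, 2
That's 8 in total.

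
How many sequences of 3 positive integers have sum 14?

78

Place 2 bars in the 13 internal gaps of a row of 14 dots: C(13,2) = 78.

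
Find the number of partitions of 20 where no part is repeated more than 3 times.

320

Systematic enumeration (by largest part, then next-largest, …) yields 320.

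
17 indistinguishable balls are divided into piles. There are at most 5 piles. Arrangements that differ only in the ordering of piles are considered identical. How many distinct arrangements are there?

119

There are 119 such partitions.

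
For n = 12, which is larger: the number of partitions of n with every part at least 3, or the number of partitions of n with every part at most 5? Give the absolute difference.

38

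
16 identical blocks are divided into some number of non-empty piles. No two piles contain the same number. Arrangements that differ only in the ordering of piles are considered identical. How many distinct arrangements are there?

32

A partial list (first 12 by largest part):
16
15 + 1
14 + 2
13 + 3
13 + 2 + 1
12 + 4
12 + 3 + 1
11 + 5
11 + 4 + 1
11 + 3 + 2
10 + 6
10 + 5 + 1
…and 20 more, for 32 total.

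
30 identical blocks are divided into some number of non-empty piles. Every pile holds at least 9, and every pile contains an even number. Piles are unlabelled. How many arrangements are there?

5

They are:
30
20 + 10
18 + 12
16 + 14
10 + 10 + 10
That's 5 in total.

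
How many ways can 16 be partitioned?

Enumerating by decreasing first part gives 231 partitions in all.

231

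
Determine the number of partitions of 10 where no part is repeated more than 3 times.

29

There are too many to list fully; the first 12 (by largest part) are:
10
9 + 1
8 + 2
8 + 1 + 1
7 + 3
7 + 2 + 1
7 + 1 + 1 + 1
6 + 4
6 + 3 + 1
6 + 2 + 2
6 + 2 + 1 + 1
5 + 5
…and 17 more, for 29 total.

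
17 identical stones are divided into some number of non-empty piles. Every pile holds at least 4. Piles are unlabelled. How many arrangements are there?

Listing the qualifying partitions of 17:
17
4+13
5+12
6+11
7+10
8+9
4+4+9
4+5+8
4+6+7
5+5+7
5+6+6
4+4+4+5

12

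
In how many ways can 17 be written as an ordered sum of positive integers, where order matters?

The number of compositions of n is 2^(n−1); here 2^16 = 65536.

65536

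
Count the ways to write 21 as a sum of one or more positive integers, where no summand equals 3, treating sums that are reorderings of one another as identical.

407

Enumerating by decreasing first part gives 407 partitions in all.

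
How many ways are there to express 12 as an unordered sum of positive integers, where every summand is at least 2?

Listing the qualifying partitions of 12:
12
10 + 2
9 + 3
8 + 4
8 + 2 + 2
7 + 5
7 + 3 + 2
6 + 6
6 + 4 + 2
6 + 3 + 3
6 + 2 + 2 + 2
5 + 5 + 2
5 + 4 + 3
5 + 3 + 2 + 2
4 + 4 + 4
4 + 4 + 2 + 2
4 + 3 + 3 + 2
4 + 2 + 2 + 2 + 2
3 + 3 + 3 + 3
3 + 3 + 2 + 2 + 2
2 + 2 + 2 + 2 + 2 + 2

21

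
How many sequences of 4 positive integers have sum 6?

10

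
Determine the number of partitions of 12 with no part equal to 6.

There are too many to list fully; the first 12 (by largest part) are:
12
11, 1
10, 2
10, 1, 1
9, 3
9, 2, 1
9, 1, 1, 1
8, 4
8, 3, 1
8, 2, 2
8, 2, 1, 1
8, 1, 1, 1, 1
…and 54 more, for 66 total.

66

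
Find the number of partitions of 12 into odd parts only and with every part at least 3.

Enumerating:
9, 3
7, 5
3, 3, 3, 3
Counting gives 3.

3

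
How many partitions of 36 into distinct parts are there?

Enumerating by decreasing first part gives 668 partitions in all.

668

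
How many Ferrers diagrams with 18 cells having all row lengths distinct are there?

46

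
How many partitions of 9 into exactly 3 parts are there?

7

Listing the qualifying partitions of 9:
1,1,7
1,2,6
1,3,5
2,2,5
1,4,4
2,3,4
3,3,3
That's 7 in total.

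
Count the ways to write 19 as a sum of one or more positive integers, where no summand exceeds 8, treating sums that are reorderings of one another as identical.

Enumerating by decreasing first part gives 352 partitions in all.

352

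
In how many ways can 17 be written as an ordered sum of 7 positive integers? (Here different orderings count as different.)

By stars and bars with positive parts, the count is C(16,6) = 8008.

8008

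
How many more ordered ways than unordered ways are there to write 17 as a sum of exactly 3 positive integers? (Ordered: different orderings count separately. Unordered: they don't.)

Ordered (compositions into 3 parts): C(16,2) = 120.
Unordered (partitions into 3 parts): 24.
Difference: 120 − 24 = 96.

96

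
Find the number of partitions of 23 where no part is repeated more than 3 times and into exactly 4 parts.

A full systematic count gives 94.

94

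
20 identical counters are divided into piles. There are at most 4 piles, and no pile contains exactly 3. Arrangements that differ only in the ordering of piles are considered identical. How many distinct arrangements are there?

Direct enumeration gives 75 partitions.

75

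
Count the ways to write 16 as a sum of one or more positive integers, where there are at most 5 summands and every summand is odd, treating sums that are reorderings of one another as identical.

Listing the qualifying partitions of 16:
15, 1
13, 3
13, 1, 1, 1
11, 5
11, 3, 1, 1
9, 7
9, 5, 1, 1
9, 3, 3, 1
7, 7, 1, 1
7, 5, 3, 1
7, 3, 3, 3
5, 5, 5, 1
5, 5, 3, 3
Counting gives 13.

13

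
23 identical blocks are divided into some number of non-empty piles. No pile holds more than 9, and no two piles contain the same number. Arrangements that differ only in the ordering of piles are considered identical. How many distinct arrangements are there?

23

Listing the qualifying partitions of 23:
6+8+9
1+5+8+9
2+4+8+9
1+2+3+8+9
1+6+7+9
2+5+7+9
3+4+7+9
1+2+4+7+9
3+5+6+9
1+2+5+6+9
1+3+4+6+9
2+3+4+5+9
2+6+7+8
3+5+7+8
1+2+5+7+8
1+3+4+7+8
4+5+6+8
1+3+5+6+8
2+3+4+6+8
1+2+3+4+5+8
1+4+5+6+7
2+3+5+6+7
1+2+3+4+6+7
That's 23 in total.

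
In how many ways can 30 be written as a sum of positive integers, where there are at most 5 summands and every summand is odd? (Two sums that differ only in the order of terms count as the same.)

47

A partial list (first 12 by largest part):
29,1
27,3
27,1,1,1
25,5
25,3,1,1
23,7
23,5,1,1
23,3,3,1
21,9
21,7,1,1
21,5,3,1
21,3,3,3
…and 35 more, for 47 total.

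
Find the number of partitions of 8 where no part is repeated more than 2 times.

Listing the qualifying partitions of 8:
8
7+1
6+2
6+1+1
5+3
5+2+1
4+4
4+3+1
4+2+2
4+2+1+1
3+3+2
3+3+1+1
3+2+2+1

13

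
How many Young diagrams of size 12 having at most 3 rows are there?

Enumerating:
12
11, 1
10, 2
10, 1, 1
9, 3
9, 2, 1
8, 4
8, 3, 1
8, 2, 2
7, 5
7, 4, 1
7, 3, 2
6, 6
6, 5, 1
6, 4, 2
6, 3, 3
5, 5, 2
5, 4, 3
4, 4, 4
That's 19 in total.

19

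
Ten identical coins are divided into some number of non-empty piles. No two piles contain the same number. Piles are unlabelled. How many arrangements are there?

10

Listing the qualifying partitions of 10:
10
1 + 9
2 + 8
3 + 7
1 + 2 + 7
4 + 6
1 + 3 + 6
1 + 4 + 5
2 + 3 + 5
1 + 2 + 3 + 4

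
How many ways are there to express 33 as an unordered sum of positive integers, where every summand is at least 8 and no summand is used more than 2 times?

21

Enumerating:
33
8+25
9+24
10+23
11+22
12+21
13+20
14+19
15+18
16+17
8+8+17
8+9+16
8+10+15
9+9+15
8+11+14
9+10+14
8+12+13
9+11+13
10+10+13
9+12+12
10+11+12
That's 21 in total.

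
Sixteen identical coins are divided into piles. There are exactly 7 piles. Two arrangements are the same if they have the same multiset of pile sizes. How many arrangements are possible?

28

There are too many to list fully; the first 12 (by largest part) are:
10 + 1 + 1 + 1 + 1 + 1 + 1
9 + 2 + 1 + 1 + 1 + 1 + 1
8 + 3 + 1 + 1 + 1 + 1 + 1
8 + 2 + 2 + 1 + 1 + 1 + 1
7 + 4 + 1 + 1 + 1 + 1 + 1
7 + 3 + 2 + 1 + 1 + 1 + 1
7 + 2 + 2 + 2 + 1 + 1 + 1
6 + 5 + 1 + 1 + 1 + 1 + 1
6 + 4 + 2 + 1 + 1 + 1 + 1
6 + 3 + 3 + 1 + 1 + 1 + 1
6 + 3 + 2 + 2 + 1 + 1 + 1
6 + 2 + 2 + 2 + 2 + 1 + 1
…and 16 more, for 28 total.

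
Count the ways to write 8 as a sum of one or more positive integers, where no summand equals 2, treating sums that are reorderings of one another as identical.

They are:
8
7 + 1
6 + 1 + 1
5 + 3
5 + 1 + 1 + 1
4 + 4
4 + 3 + 1
4 + 1 + 1 + 1 + 1
3 + 3 + 1 + 1
3 + 1 + 1 + 1 + 1 + 1
1 + 1 + 1 + 1 + 1 + 1 + 1 + 1

11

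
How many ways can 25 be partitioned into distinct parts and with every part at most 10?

39

A partial list (first 12 by largest part):
10 + 9 + 6
10 + 9 + 5 + 1
10 + 9 + 4 + 2
10 + 9 + 3 + 2 + 1
10 + 8 + 7
10 + 8 + 6 + 1
10 + 8 + 5 + 2
10 + 8 + 4 + 3
10 + 8 + 4 + 2 + 1
10 + 7 + 6 + 2
10 + 7 + 5 + 3
10 + 7 + 5 + 2 + 1
…and 27 more, for 39 total.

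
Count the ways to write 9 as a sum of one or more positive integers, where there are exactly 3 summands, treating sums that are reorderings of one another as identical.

7

The partitions of 9 that satisfy the conditions:
7,1,1
6,2,1
5,3,1
5,2,2
4,4,1
4,3,2
3,3,3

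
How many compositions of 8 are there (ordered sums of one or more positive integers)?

128

The number of compositions of n is 2^(n−1); here 2^7 = 128.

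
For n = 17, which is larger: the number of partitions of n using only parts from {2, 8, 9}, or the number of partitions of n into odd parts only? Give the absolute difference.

36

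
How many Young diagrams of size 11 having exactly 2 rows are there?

5

Listing the qualifying partitions of 11:
10+1
9+2
8+3
7+4
6+5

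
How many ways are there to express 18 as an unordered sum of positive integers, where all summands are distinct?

A partial list (first 12 by largest part):
18
17 + 1
16 + 2
15 + 3
15 + 2 + 1
14 + 4
14 + 3 + 1
13 + 5
13 + 4 + 1
13 + 3 + 2
12 + 6
12 + 5 + 1
…and 34 more, for 46 total.

46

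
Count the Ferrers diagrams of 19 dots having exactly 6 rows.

Systematic enumeration (by largest part, then next-largest, …) yields 71.

71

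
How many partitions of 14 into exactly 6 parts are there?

20

The partitions of 14 that satisfy the conditions:
9+1+1+1+1+1
8+2+1+1+1+1
7+3+1+1+1+1
7+2+2+1+1+1
6+4+1+1+1+1
6+3+2+1+1+1
6+2+2+2+1+1
5+5+1+1+1+1
5+4+2+1+1+1
5+3+3+1+1+1
5+3+2+2+1+1
5+2+2+2+2+1
4+4+3+1+1+1
4+4+2+2+1+1
4+3+3+2+1+1
4+3+2+2+2+1
4+2+2+2+2+2
3+3+3+3+1+1
3+3+3+2+2+1
3+3+2+2+2+2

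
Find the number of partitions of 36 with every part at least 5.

176

Systematic enumeration (by largest part, then next-largest, …) yields 176.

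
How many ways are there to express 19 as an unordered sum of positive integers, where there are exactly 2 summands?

They are:
18, 1
17, 2
16, 3
15, 4
14, 5
13, 6
12, 7
11, 8
10, 9

9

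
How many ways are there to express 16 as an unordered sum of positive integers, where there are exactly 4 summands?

34

A partial list (first 12 by largest part):
13 + 1 + 1 + 1
12 + 2 + 1 + 1
11 + 3 + 1 + 1
11 + 2 + 2 + 1
10 + 4 + 1 + 1
10 + 3 + 2 + 1
10 + 2 + 2 + 2
9 + 5 + 1 + 1
9 + 4 + 2 + 1
9 + 3 + 3 + 1
9 + 3 + 2 + 2
8 + 6 + 1 + 1
…and 22 more, for 34 total.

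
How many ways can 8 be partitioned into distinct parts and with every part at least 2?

3

Enumerating:
8
6 + 2
5 + 3
That's 3 in total.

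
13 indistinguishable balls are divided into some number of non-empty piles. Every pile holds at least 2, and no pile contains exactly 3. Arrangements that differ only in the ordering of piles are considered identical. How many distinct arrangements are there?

12

The partitions of 13 that satisfy the conditions:
13
11,2
9,4
9,2,2
8,5
7,6
7,4,2
7,2,2,2
6,5,2
5,4,4
5,4,2,2
5,2,2,2,2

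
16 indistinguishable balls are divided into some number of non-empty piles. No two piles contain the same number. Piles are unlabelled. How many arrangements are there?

There are too many to list fully; the first 12 (by largest part) are:
16
1, 15
2, 14
3, 13
1, 2, 13
4, 12
1, 3, 12
5, 11
1, 4, 11
2, 3, 11
6, 10
1, 5, 10
…and 20 more, for 32 total.

32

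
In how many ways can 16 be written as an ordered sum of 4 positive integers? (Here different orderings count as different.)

455

By stars and bars with positive parts, the count is C(15,3) = 455.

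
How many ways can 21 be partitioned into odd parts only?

A full systematic count gives 76.

76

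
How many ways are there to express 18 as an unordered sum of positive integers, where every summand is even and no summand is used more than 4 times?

25

They are:
18
16 + 2
14 + 4
14 + 2 + 2
12 + 6
12 + 4 + 2
12 + 2 + 2 + 2
10 + 8
10 + 6 + 2
10 + 4 + 4
10 + 4 + 2 + 2
10 + 2 + 2 + 2 + 2
8 + 8 + 2
8 + 6 + 4
8 + 6 + 2 + 2
8 + 4 + 4 + 2
8 + 4 + 2 + 2 + 2
6 + 6 + 6
6 + 6 + 4 + 2
6 + 6 + 2 + 2 + 2
6 + 4 + 4 + 4
6 + 4 + 4 + 2 + 2
6 + 4 + 2 + 2 + 2 + 2
4 + 4 + 4 + 4 + 2
4 + 4 + 4 + 2 + 2 + 2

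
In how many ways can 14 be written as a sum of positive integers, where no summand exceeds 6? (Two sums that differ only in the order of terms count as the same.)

Enumerating by decreasing first part gives 90 partitions in all.

90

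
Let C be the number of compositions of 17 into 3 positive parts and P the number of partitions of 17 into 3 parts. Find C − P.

96

Ordered (compositions into 3 parts): C(16,2) = 120.
Partitions of 17 into exactly 3 parts: 24.
Difference: 120 − 24 = 96.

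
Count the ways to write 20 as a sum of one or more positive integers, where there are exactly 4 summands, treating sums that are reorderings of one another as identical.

A partial list (first 12 by largest part):
17,1,1,1
16,2,1,1
15,3,1,1
15,2,2,1
14,4,1,1
14,3,2,1
14,2,2,2
13,5,1,1
13,4,2,1
13,3,3,1
13,3,2,2
12,6,1,1
…and 52 more, for 64 total.

64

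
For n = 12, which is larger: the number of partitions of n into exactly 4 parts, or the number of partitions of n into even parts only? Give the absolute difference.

Partitions of 12 into exactly 4 parts: 15.
Partitions of 12 into even parts only: 11.
|15 − 11| = 4.

4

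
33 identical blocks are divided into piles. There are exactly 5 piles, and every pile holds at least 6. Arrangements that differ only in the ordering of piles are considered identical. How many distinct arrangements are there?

They are:
9 + 6 + 6 + 6 + 6
8 + 7 + 6 + 6 + 6
7 + 7 + 7 + 6 + 6
Counting gives 3.

3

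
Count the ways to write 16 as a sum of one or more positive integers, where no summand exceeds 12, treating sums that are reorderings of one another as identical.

Counting exhaustively, 224 partitions satisfy the conditions.

224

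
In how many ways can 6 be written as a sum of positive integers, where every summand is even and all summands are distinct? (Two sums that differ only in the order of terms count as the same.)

2

They are:
6
4,2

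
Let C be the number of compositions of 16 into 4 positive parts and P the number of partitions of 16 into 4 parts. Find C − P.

421

Compositions: C(15,3) = 455.
Unordered (partitions into 4 parts): 34.
Difference: 455 − 34 = 421.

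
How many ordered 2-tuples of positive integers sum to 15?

14

A composition of 15 into 2 positive parts is chosen by placing 1 dividers among the 14 gaps between 15 units: C(14,1) = 14.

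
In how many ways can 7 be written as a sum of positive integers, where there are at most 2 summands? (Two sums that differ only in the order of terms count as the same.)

Listing the qualifying partitions of 7:
7
6 + 1
5 + 2
4 + 3
That's 4 in total.

4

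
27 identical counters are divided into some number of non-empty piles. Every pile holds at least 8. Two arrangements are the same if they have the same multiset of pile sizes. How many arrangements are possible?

10

The partitions of 27 that satisfy the conditions:
27
19, 8
18, 9
17, 10
16, 11
15, 12
14, 13
11, 8, 8
10, 9, 8
9, 9, 9
That's 10 in total.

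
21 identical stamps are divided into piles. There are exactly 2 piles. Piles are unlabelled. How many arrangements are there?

10

Enumerating:
20+1
19+2
18+3
17+4
16+5
15+6
14+7
13+8
12+9
11+10
That's 10 in total.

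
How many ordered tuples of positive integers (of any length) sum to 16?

There are 15 gaps and each independently is a cut or not, giving 2^15 = 32768.

32768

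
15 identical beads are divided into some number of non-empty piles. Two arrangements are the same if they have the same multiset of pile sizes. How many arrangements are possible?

176

A full systematic count gives 176.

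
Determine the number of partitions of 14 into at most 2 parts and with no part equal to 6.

7

They are:
14
13, 1
12, 2
11, 3
10, 4
9, 5
7, 7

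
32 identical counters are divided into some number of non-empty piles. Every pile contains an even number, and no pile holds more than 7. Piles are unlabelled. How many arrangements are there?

A partial list (first 12 by largest part):
2,6,6,6,6,6
4,4,6,6,6,6
2,2,4,6,6,6,6
2,2,2,2,6,6,6,6
2,4,4,4,6,6,6
2,2,2,4,4,6,6,6
2,2,2,2,2,4,6,6,6
2,2,2,2,2,2,2,6,6,6
4,4,4,4,4,6,6
2,2,4,4,4,4,6,6
2,2,2,2,4,4,4,6,6
2,2,2,2,2,2,4,4,6,6
…and 18 more, for 30 total.

30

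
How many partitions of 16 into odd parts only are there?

There are too many to list fully; the first 12 (by largest part) are:
15+1
13+3
13+1+1+1
11+5
11+3+1+1
11+1+1+1+1+1
9+7
9+5+1+1
9+3+3+1
9+3+1+1+1+1
9+1+1+1+1+1+1+1
7+7+1+1
…and 20 more, for 32 total.

32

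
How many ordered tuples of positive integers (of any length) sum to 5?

16

There are 4 gaps and each independently is a cut or not, giving 2^4 = 16.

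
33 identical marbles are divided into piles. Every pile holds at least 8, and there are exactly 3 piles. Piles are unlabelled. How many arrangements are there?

Listing the qualifying partitions of 33:
17,8,8
16,9,8
15,10,8
15,9,9
14,11,8
14,10,9
13,12,8
13,11,9
13,10,10
12,12,9
12,11,10
11,11,11
That's 12 in total.

12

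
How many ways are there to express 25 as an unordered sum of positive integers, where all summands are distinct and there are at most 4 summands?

107

Direct enumeration gives 107 partitions.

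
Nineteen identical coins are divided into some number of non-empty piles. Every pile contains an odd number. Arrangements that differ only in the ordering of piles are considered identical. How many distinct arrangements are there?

There are too many to list fully; the first 12 (by largest part) are:
19
1+1+17
1+3+15
1+1+1+1+15
1+5+13
3+3+13
1+1+1+3+13
1+1+1+1+1+1+13
1+7+11
3+5+11
1+1+1+5+11
1+1+3+3+11
…and 42 more, for 54 total.

54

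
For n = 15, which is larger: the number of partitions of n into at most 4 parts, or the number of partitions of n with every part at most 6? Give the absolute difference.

56

Partitions of 15 into at most 4 parts: 54.
Partitions of 15 with every part at most 6: 110.
|54 − 110| = 56.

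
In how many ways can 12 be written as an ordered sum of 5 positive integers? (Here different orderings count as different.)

Place 4 bars in the 11 internal gaps of a row of 12 dots: C(11,4) = 330.

330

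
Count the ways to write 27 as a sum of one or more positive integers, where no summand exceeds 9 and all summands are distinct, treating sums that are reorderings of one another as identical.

Listing the qualifying partitions of 27:
9,8,7,3
9,8,7,2,1
9,8,6,4
9,8,6,3,1
9,8,5,4,1
9,8,5,3,2
9,8,4,3,2,1
9,7,6,5
9,7,6,4,1
9,7,6,3,2
9,7,5,4,2
9,7,5,3,2,1
9,6,5,4,3
9,6,5,4,2,1
8,7,6,5,1
8,7,6,4,2
8,7,6,3,2,1
8,7,5,4,3
8,7,5,4,2,1
8,6,5,4,3,1
7,6,5,4,3,2

21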